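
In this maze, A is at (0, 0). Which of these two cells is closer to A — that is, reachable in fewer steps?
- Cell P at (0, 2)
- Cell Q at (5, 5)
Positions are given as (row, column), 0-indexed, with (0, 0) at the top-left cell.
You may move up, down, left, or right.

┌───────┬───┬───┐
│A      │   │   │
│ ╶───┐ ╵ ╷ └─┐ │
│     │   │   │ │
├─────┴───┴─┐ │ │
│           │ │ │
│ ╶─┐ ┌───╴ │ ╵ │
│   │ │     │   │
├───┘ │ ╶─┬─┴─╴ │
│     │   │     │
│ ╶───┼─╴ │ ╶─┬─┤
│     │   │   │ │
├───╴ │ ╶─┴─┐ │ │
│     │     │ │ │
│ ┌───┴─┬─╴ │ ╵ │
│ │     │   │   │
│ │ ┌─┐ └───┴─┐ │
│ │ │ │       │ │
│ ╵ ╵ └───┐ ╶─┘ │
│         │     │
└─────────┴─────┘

Shortest path A → P at (0, 2): 2 steps
Shortest path A → Q at (5, 5): 16 steps

P is closer (2 steps vs 16 steps).

Path to P:

┌───────┬───┬───┐
│A → P  │   │   │
│ ╶───┐ ╵ ╷ └─┐ │
│     │   │   │ │
├─────┴───┴─┐ │ │
│           │ │ │
│ ╶─┐ ┌───╴ │ ╵ │
│   │ │     │   │
├───┘ │ ╶─┬─┴─╴ │
│     │   │     │
│ ╶───┼─╴ │ ╶─┬─┤
│     │   │   │ │
├───╴ │ ╶─┴─┐ │ │
│     │     │ │ │
│ ┌───┴─┬─╴ │ ╵ │
│ │     │   │   │
│ │ ┌─┐ └───┴─┐ │
│ │ │ │       │ │
│ ╵ ╵ └───┐ ╶─┘ │
│         │     │
└─────────┴─────┘

Path to Q:

┌───────┬───┬───┐
│A → → ↓│↱ ↓│   │
│ ╶───┐ ╵ ╷ └─┐ │
│     │↳ ↑│↳ ↓│ │
├─────┴───┴─┐ │ │
│           │↓│ │
│ ╶─┐ ┌───╴ │ ╵ │
│   │ │     │↳ ↓│
├───┘ │ ╶─┬─┴─╴ │
│     │   │↓ ← ↲│
│ ╶───┼─╴ │ ╶─┬─┤
│     │   │Q  │ │
├───╴ │ ╶─┴─┐ │ │
│     │     │ │ │
│ ┌───┴─┬─╴ │ ╵ │
│ │     │   │   │
│ │ ┌─┐ └───┴─┐ │
│ │ │ │       │ │
│ ╵ ╵ └───┐ ╶─┘ │
│         │     │
└─────────┴─────┘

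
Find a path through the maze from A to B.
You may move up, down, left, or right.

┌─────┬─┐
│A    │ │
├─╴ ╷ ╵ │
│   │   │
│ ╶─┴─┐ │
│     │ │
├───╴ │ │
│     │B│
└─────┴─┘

Finding the shortest path through the maze:
Path length: 6 steps
Directions: right → right → down → right → down → down

Solution:

┌─────┬─┐
│A → ↓│ │
├─╴ ╷ ╵ │
│   │↳ ↓│
│ ╶─┴─┐ │
│     │↓│
├───╴ │ │
│     │B│
└─────┴─┘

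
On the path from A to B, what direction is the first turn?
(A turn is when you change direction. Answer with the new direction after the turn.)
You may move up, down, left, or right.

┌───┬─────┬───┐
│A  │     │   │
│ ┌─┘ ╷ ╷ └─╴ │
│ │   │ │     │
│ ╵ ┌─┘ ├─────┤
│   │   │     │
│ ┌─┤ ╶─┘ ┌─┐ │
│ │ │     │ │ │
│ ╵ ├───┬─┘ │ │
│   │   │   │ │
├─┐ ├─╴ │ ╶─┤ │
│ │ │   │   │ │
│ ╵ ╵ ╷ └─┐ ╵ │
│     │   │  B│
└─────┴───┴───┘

Directions: down, down, right, up, right, up, right, down, down, left, down, right, right, up, right, right, down, down, down, down
First turn direction: right

Solution:

┌───┬─────┬───┐
│A  │↱ ↓  │   │
│ ┌─┘ ╷ ╷ └─╴ │
│↓│↱ ↑│↓│     │
│ ╵ ┌─┘ ├─────┤
│↳ ↑│↓ ↲│↱ → ↓│
│ ┌─┤ ╶─┘ ┌─┐ │
│ │ │↳ → ↑│ │↓│
│ ╵ ├───┬─┘ │ │
│   │   │   │↓│
├─┐ ├─╴ │ ╶─┤ │
│ │ │   │   │↓│
│ ╵ ╵ ╷ └─┐ ╵ │
│     │   │  B│
└─────┴───┴───┘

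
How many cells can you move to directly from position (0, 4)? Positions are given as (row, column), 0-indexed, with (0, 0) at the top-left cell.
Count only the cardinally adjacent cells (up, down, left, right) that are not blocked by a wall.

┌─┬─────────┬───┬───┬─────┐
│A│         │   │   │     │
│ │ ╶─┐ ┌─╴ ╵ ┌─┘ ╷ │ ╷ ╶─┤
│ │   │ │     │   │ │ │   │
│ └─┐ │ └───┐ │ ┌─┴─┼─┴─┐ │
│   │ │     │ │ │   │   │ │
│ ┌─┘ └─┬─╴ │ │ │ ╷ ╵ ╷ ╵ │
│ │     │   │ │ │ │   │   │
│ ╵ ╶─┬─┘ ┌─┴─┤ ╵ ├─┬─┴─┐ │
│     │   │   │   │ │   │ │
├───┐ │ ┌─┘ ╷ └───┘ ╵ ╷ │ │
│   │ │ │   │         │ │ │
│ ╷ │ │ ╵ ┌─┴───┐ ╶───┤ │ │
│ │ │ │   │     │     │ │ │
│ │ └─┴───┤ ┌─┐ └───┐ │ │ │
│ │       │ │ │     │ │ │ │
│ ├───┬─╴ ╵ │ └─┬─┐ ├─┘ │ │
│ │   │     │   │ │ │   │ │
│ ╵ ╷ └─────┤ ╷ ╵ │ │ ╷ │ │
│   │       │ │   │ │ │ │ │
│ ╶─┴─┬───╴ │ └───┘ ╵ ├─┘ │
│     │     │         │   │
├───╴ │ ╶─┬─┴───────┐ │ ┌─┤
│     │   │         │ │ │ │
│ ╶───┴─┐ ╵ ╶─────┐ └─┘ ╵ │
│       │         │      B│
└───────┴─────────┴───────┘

Checking passable neighbors of (0, 4):
Neighbors: (0, 3), (0, 5)
Count: 2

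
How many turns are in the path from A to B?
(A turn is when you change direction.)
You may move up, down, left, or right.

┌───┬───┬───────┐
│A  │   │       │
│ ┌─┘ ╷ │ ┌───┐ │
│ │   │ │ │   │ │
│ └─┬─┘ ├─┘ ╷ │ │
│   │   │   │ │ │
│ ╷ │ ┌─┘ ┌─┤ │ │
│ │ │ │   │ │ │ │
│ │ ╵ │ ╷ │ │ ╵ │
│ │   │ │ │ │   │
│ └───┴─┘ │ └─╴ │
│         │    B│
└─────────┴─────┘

Directions: down, down, down, down, down, right, right, right, right, up, up, up, right, up, right, down, down, down, right, down
Number of turns: 8

Solution:

┌───┬───┬───────┐
│A  │   │       │
│ ┌─┘ ╷ │ ┌───┐ │
│↓│   │ │ │↱ ↓│ │
│ └─┬─┘ ├─┘ ╷ │ │
│↓  │   │↱ ↑│↓│ │
│ ╷ │ ┌─┘ ┌─┤ │ │
│↓│ │ │  ↑│ │↓│ │
│ │ ╵ │ ╷ │ │ ╵ │
│↓│   │ │↑│ │↳ ↓│
│ └───┴─┘ │ └─╴ │
│↳ → → → ↑│    B│
└─────────┴─────┘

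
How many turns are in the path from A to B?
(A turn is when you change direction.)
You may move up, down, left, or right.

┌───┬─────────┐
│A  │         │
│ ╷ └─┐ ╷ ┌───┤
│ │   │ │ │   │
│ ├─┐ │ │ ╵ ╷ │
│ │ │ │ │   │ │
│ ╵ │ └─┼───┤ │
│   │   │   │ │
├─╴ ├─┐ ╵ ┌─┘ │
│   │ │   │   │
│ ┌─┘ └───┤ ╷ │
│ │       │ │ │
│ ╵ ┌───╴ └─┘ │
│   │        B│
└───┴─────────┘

Directions: down, down, down, right, down, left, down, down, right, up, right, right, right, down, right, right
Number of turns: 9

Solution:

┌───┬─────────┐
│A  │         │
│ ╷ └─┐ ╷ ┌───┤
│↓│   │ │ │   │
│ ├─┐ │ │ ╵ ╷ │
│↓│ │ │ │   │ │
│ ╵ │ └─┼───┤ │
│↳ ↓│   │   │ │
├─╴ ├─┐ ╵ ┌─┘ │
│↓ ↲│ │   │   │
│ ┌─┘ └───┤ ╷ │
│↓│↱ → → ↓│ │ │
│ ╵ ┌───╴ └─┘ │
│↳ ↑│    ↳ → B│
└───┴─────────┘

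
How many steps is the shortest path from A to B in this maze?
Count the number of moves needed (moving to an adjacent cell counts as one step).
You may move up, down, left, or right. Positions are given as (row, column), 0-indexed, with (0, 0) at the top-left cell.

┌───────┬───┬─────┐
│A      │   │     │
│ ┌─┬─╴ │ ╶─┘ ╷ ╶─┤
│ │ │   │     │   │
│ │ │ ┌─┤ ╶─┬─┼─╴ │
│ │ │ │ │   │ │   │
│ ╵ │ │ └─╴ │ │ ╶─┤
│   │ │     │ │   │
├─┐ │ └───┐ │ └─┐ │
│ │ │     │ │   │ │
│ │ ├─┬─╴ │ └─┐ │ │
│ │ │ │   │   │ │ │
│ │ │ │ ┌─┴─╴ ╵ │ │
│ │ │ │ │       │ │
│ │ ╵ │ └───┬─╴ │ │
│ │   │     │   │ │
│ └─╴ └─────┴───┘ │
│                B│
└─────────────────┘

Using BFS to find shortest path:
Start: (0, 0), End: (8, 8)
Path found:
(0,0) → (1,0) → (2,0) → (3,0) → (3,1) → (4,1) → (5,1) → (6,1) → (7,1) → (7,2) → (8,2) → (8,3) → (8,4) → (8,5) → (8,6) → (8,7) → (8,8)
Number of steps: 16

Solution:

┌───────┬───┬─────┐
│A      │   │     │
│ ┌─┬─╴ │ ╶─┘ ╷ ╶─┤
│↓│ │   │     │   │
│ │ │ ┌─┤ ╶─┬─┼─╴ │
│↓│ │ │ │   │ │   │
│ ╵ │ │ └─╴ │ │ ╶─┤
│↳ ↓│ │     │ │   │
├─┐ │ └───┐ │ └─┐ │
│ │↓│     │ │   │ │
│ │ ├─┬─╴ │ └─┐ │ │
│ │↓│ │   │   │ │ │
│ │ │ │ ┌─┴─╴ ╵ │ │
│ │↓│ │ │       │ │
│ │ ╵ │ └───┬─╴ │ │
│ │↳ ↓│     │   │ │
│ └─╴ └─────┴───┘ │
│    ↳ → → → → → B│
└─────────────────┘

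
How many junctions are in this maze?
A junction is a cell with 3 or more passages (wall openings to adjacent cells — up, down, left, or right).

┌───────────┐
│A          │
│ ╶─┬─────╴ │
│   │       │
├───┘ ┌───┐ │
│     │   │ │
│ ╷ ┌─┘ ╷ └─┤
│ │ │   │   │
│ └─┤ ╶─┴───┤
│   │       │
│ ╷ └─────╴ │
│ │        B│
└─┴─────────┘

Checking each cell for number of passages:

Junctions found (3+ passages):
  (1, 5): 3 passages
  (2, 1): 3 passages
  (4, 0): 3 passages
Total junctions: 3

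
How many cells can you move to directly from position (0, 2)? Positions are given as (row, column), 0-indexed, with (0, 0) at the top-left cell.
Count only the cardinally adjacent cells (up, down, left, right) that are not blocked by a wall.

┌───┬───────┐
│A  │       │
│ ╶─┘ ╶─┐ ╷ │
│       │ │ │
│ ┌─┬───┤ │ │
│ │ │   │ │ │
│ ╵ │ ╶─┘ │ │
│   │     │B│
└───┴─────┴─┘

Checking passable neighbors of (0, 2):
Neighbors: (1, 2), (0, 3)
Count: 2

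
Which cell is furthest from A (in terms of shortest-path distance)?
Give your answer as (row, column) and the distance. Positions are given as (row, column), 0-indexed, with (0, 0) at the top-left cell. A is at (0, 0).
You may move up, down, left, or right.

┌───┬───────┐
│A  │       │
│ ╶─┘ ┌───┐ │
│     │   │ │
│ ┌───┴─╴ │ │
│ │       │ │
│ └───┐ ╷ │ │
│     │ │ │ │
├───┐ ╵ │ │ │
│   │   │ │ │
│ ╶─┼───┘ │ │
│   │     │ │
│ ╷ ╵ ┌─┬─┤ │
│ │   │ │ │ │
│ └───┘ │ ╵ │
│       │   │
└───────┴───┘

Computing BFS distances from A to all cells:
Furthest cell: (6, 3)
Distance: 25 steps

Path from A to the furthest cell:

┌───┬───────┐
│A  │       │
│ ╶─┘ ┌───┐ │
│↓    │   │ │
│ ┌───┴─╴ │ │
│↓│    ↱ ↓│ │
│ └───┐ ╷ │ │
│↳ → ↓│↑│↓│ │
├───┐ ╵ │ │ │
│   │↳ ↑│↓│ │
│ ╶─┼───┘ │ │
│↓ ↰│↓ ← ↲│ │
│ ╷ ╵ ┌─┬─┤ │
│↓│↑ ↲│B│ │ │
│ └───┘ │ ╵ │
│↳ → → ↑│   │
└───────┴───┘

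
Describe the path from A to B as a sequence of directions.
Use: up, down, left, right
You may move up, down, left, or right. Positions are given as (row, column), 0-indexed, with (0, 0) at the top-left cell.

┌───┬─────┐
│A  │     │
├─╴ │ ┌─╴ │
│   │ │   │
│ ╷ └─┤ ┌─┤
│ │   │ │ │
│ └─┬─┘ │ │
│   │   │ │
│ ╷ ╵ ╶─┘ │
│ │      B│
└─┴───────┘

Finding the path and converting it to directions:
Path through cells: (0,0) → (0,1) → (1,1) → (1,0) → (2,0) → (3,0) → (3,1) → (4,1) → (4,2) → (4,3) → (4,4)
Directions: right, down, left, down, down, right, down, right, right, right

Solution:

┌───┬─────┐
│A ↓│     │
├─╴ │ ┌─╴ │
│↓ ↲│ │   │
│ ╷ └─┤ ┌─┤
│↓│   │ │ │
│ └─┬─┘ │ │
│↳ ↓│   │ │
│ ╷ ╵ ╶─┘ │
│ │↳ → → B│
└─┴───────┘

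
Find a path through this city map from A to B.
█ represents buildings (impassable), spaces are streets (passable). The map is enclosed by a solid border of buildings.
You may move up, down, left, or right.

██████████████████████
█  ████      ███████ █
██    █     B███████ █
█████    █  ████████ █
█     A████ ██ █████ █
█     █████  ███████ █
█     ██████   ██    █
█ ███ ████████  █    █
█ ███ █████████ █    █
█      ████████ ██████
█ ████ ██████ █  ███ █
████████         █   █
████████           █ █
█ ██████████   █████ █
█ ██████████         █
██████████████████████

Finding the shortest path from A to B:
Movement: cardinal only
Path length: 8 steps
Directions: up → right → up → right → right → right → right → right

Solution:

██████████████████████
█  ████      ███████ █
██    █↱→→→→B███████ █
█████ ↱↑ █  ████████ █
█     A████ ██ █████ █
█     █████  ███████ █
█     ██████   ██    █
█ ███ ████████  █    █
█ ███ █████████ █    █
█      ████████ ██████
█ ████ ██████ █  ███ █
████████         █   █
████████           █ █
█ ██████████   █████ █
█ ██████████         █
██████████████████████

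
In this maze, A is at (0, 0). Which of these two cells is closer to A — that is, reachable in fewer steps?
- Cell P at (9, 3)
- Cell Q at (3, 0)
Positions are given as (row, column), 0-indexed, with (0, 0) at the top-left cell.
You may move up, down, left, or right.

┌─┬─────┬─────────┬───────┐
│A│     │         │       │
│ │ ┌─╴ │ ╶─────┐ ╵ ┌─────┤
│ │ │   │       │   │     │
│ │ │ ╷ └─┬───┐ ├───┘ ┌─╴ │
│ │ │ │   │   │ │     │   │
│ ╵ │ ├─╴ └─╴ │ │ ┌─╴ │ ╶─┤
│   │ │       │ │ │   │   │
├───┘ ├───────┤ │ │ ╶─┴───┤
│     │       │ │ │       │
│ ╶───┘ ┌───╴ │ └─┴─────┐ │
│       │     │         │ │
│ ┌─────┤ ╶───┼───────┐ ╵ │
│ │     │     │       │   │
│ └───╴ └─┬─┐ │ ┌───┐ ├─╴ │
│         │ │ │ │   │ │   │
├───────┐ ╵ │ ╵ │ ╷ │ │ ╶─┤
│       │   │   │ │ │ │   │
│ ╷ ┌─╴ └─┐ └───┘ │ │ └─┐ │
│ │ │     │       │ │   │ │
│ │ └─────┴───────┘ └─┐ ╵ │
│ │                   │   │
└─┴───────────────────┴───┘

Shortest path A → P at (9, 3): 48 steps
Shortest path A → Q at (3, 0): 3 steps

Q is closer (3 steps vs 48 steps).

Path to P:

┌─┬─────┬─────────┬───────┐
│A│↱ → ↓│         │       │
│ │ ┌─╴ │ ╶─────┐ ╵ ┌─────┤
│↓│↑│↓ ↲│       │   │     │
│ │ │ ╷ └─┬───┐ ├───┘ ┌─╴ │
│↓│↑│↓│   │   │ │     │   │
│ ╵ │ ├─╴ └─╴ │ │ ┌─╴ │ ╶─┤
│↳ ↑│↓│       │ │ │   │   │
├───┘ ├───────┤ │ │ ╶─┴───┤
│↓ ← ↲│       │ │ │       │
│ ╶───┘ ┌───╴ │ └─┴─────┐ │
│↓      │     │         │ │
│ ┌─────┤ ╶───┼───────┐ ╵ │
│↓│     │     │       │   │
│ └───╴ └─┬─┐ │ ┌───┐ ├─╴ │
│↳ → → → ↓│ │ │ │↱ ↓│ │   │
├───────┐ ╵ │ ╵ │ ╷ │ │ ╶─┤
│  ↱ → ↓│↳ ↓│   │↑│↓│ │   │
│ ╷ ┌─╴ └─┐ └───┘ │ │ └─┐ │
│ │↑│  P  │↳ → → ↑│↓│   │ │
│ │ └─────┴───────┘ └─┐ ╵ │
│ │↑ ← ← ← ← ← ← ← ↲  │   │
└─┴───────────────────┴───┘

Path to Q:

┌─┬─────┬─────────┬───────┐
│A│     │         │       │
│ │ ┌─╴ │ ╶─────┐ ╵ ┌─────┤
│↓│ │   │       │   │     │
│ │ │ ╷ └─┬───┐ ├───┘ ┌─╴ │
│↓│ │ │   │   │ │     │   │
│ ╵ │ ├─╴ └─╴ │ │ ┌─╴ │ ╶─┤
│Q  │ │       │ │ │   │   │
├───┘ ├───────┤ │ │ ╶─┴───┤
│     │       │ │ │       │
│ ╶───┘ ┌───╴ │ └─┴─────┐ │
│       │     │         │ │
│ ┌─────┤ ╶───┼───────┐ ╵ │
│ │     │     │       │   │
│ └───╴ └─┬─┐ │ ┌───┐ ├─╴ │
│         │ │ │ │   │ │   │
├───────┐ ╵ │ ╵ │ ╷ │ │ ╶─┤
│       │   │   │ │ │ │   │
│ ╷ ┌─╴ └─┐ └───┘ │ │ └─┐ │
│ │ │     │       │ │   │ │
│ │ └─────┴───────┘ └─┐ ╵ │
│ │                   │   │
└─┴───────────────────┴───┘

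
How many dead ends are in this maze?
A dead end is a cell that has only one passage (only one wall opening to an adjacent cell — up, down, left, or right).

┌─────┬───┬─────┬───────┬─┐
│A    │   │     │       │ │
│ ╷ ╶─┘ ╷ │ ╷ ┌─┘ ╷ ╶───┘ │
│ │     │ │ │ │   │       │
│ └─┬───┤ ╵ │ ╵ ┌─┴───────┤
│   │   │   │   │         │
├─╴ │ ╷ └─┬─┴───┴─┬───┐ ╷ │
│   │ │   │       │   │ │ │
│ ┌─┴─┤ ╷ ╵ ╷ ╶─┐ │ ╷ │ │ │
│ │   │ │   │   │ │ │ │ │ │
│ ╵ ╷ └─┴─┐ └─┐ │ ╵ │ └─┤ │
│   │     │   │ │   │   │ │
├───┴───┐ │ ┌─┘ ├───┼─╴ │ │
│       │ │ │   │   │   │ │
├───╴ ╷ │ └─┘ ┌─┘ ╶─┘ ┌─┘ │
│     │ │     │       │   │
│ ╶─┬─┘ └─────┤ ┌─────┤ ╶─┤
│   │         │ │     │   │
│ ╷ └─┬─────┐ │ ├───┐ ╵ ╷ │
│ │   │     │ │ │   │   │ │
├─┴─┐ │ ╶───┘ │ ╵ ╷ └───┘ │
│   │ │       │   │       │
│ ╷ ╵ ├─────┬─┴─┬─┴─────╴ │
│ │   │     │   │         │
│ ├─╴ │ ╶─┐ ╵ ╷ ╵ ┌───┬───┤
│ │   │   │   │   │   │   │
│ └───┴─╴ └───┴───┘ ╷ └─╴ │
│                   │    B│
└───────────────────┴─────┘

Checking each cell for number of passages:

Dead ends found at positions:
  (0, 2)
  (0, 7)
  (0, 11)
  (0, 12)
  (2, 8)
  (3, 2)
  (4, 3)
  (4, 11)
  (5, 6)
  (6, 0)
  (6, 5)
  (6, 9)
  (8, 2)
  (8, 8)
  (9, 0)
  (9, 5)
  (12, 1)
  (12, 11)
Total dead ends: 18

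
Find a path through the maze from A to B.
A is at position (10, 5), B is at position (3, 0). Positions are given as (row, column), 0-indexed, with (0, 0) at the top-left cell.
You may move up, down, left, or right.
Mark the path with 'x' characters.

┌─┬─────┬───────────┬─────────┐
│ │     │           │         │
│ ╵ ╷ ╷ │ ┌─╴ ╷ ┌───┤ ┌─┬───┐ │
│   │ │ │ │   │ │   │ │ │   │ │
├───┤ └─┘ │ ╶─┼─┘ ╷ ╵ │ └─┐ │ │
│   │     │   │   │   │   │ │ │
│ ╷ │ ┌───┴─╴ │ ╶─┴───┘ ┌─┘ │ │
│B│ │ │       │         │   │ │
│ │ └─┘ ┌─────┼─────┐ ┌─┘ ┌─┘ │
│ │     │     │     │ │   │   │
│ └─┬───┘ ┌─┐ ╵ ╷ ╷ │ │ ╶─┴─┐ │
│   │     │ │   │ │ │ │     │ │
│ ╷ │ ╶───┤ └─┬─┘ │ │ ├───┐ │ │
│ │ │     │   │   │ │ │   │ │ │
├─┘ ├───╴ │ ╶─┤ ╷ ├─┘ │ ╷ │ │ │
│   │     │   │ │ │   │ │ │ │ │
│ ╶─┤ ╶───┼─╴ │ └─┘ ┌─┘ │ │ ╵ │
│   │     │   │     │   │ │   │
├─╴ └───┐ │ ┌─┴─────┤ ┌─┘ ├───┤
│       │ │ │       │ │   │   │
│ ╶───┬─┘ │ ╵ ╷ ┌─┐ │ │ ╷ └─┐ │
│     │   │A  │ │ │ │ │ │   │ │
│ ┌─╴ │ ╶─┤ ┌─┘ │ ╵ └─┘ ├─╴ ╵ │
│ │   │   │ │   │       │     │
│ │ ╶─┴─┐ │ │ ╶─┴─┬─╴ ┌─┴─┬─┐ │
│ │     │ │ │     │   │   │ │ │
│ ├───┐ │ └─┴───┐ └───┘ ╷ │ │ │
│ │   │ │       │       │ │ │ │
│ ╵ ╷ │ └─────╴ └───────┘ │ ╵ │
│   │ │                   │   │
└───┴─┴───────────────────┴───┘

Finding the shortest path from (10, 5) to (3, 0):
Path length: 46 steps
Directions: right → up → right → down → down → left → down → right → right → down → right → right → right → up → right → down → down → left → left → left → left → left → left → left → left → left → up → up → left → left → up → right → up → left → left → up → right → up → left → up → right → up → up → left → up → up

Solution:

┌─┬─────┬───────────┬─────────┐
│ │     │           │         │
│ ╵ ╷ ╷ │ ┌─╴ ╷ ┌───┤ ┌─┬───┐ │
│   │ │ │ │   │ │   │ │ │   │ │
├───┤ └─┘ │ ╶─┼─┘ ╷ ╵ │ └─┐ │ │
│   │     │   │   │   │   │ │ │
│ ╷ │ ┌───┴─╴ │ ╶─┴───┘ ┌─┘ │ │
│B│ │ │       │         │   │ │
│ │ └─┘ ┌─────┼─────┐ ┌─┘ ┌─┘ │
│x│     │     │     │ │   │   │
│ └─┬───┘ ┌─┐ ╵ ╷ ╷ │ │ ╶─┴─┐ │
│x x│     │ │   │ │ │ │     │ │
│ ╷ │ ╶───┤ └─┬─┘ │ │ ├───┐ │ │
│ │x│     │   │   │ │ │   │ │ │
├─┘ ├───╴ │ ╶─┤ ╷ ├─┘ │ ╷ │ │ │
│x x│     │   │ │ │   │ │ │ │ │
│ ╶─┤ ╶───┼─╴ │ └─┘ ┌─┘ │ │ ╵ │
│x x│     │   │     │   │ │   │
├─╴ └───┐ │ ┌─┴─────┤ ┌─┘ ├───┤
│x x    │ │ │x x    │ │   │   │
│ ╶───┬─┘ │ ╵ ╷ ┌─┐ │ │ ╷ └─┐ │
│x x x│   │A x│x│ │ │ │ │   │ │
│ ┌─╴ │ ╶─┤ ┌─┘ │ ╵ └─┘ ├─╴ ╵ │
│ │x x│   │ │x x│       │     │
│ │ ╶─┴─┐ │ │ ╶─┴─┬─╴ ┌─┴─┬─┐ │
│ │x x x│ │ │x x x│   │x x│ │ │
│ ├───┐ │ └─┴───┐ └───┘ ╷ │ │ │
│ │   │x│       │x x x x│x│ │ │
│ ╵ ╷ │ └─────╴ └───────┘ │ ╵ │
│   │ │x x x x x x x x x x│   │
└───┴─┴───────────────────┴───┘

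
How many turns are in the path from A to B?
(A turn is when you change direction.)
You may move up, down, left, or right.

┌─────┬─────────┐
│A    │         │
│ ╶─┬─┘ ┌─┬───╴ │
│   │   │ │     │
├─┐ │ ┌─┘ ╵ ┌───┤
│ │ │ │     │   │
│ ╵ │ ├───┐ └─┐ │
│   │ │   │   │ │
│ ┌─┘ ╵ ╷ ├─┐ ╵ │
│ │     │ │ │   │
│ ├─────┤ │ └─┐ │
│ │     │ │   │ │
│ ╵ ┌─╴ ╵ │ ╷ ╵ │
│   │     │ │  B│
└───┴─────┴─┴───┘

Directions: down, right, down, down, left, down, down, down, right, up, right, right, down, right, up, up, up, left, down, left, up, up, up, right, up, right, right, right, right, down, left, left, down, down, right, down, right, down, down
Number of turns: 24

Solution:

┌─────┬─────────┐
│A    │↱ → → → ↓│
│ ╶─┬─┘ ┌─┬───╴ │
│↳ ↓│↱ ↑│ │↓ ← ↲│
├─┐ │ ┌─┘ ╵ ┌───┤
│ │↓│↑│    ↓│   │
│ ╵ │ ├───┐ └─┐ │
│↓ ↲│↑│↓ ↰│↳ ↓│ │
│ ┌─┘ ╵ ╷ ├─┐ ╵ │
│↓│  ↑ ↲│↑│ │↳ ↓│
│ ├─────┤ │ └─┐ │
│↓│↱ → ↓│↑│   │↓│
│ ╵ ┌─╴ ╵ │ ╷ ╵ │
│↳ ↑│  ↳ ↑│ │  B│
└───┴─────┴─┴───┘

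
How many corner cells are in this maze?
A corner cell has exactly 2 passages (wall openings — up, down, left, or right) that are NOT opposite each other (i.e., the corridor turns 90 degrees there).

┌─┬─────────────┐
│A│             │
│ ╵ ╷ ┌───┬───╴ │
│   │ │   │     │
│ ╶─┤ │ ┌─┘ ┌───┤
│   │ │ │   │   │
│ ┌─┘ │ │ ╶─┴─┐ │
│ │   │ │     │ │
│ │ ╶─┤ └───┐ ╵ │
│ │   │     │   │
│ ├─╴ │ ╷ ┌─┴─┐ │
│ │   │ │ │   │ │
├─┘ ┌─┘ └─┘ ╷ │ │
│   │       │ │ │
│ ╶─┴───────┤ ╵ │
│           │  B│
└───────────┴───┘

Counting corner cells (2 non-opposite passages):
Total corners: 26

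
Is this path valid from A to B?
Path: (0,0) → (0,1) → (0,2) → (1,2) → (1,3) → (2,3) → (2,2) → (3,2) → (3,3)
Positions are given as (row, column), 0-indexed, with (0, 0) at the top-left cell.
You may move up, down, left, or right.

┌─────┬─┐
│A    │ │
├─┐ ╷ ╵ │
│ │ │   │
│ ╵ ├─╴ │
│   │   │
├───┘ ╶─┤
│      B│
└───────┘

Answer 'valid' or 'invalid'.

Checking path validity:
Result: All consecutive moves are passable.

valid

Correct solution:

┌─────┬─┐
│A → ↓│ │
├─┐ ╷ ╵ │
│ │ │↳ ↓│
│ ╵ ├─╴ │
│   │↓ ↲│
├───┘ ╶─┤
│    ↳ B│
└───────┘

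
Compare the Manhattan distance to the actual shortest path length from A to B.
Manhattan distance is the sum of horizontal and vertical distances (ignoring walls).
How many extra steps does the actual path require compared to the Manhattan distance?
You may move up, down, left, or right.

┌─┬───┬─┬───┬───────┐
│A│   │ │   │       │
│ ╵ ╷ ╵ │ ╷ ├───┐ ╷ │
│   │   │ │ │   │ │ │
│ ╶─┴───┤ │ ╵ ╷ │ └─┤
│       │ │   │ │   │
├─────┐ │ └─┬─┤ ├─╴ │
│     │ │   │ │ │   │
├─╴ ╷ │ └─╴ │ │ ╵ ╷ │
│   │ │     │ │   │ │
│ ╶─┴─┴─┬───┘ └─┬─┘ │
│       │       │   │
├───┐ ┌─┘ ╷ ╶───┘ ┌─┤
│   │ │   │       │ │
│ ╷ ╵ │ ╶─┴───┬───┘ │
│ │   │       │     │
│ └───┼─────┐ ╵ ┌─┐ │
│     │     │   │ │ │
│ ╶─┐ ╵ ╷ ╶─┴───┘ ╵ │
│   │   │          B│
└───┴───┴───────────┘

Manhattan distance: |9 - 0| + |9 - 0| = 18
Actual path length: 48
Extra steps: 48 - 18 = 30

Solution:

┌─┬───┬─┬───┬───────┐
│A│   │ │↱ ↓│       │
│ ╵ ╷ ╵ │ ╷ ├───┐ ╷ │
│↓  │   │↑│↓│↱ ↓│ │ │
│ ╶─┴───┤ │ ╵ ╷ │ └─┤
│↳ → → ↓│↑│↳ ↑│↓│   │
├─────┐ │ └─┬─┤ ├─╴ │
│     │↓│↑ ↰│ │↓│↱ ↓│
├─╴ ╷ │ └─╴ │ │ ╵ ╷ │
│   │ │↳ → ↑│ │↳ ↑│↓│
│ ╶─┴─┴─┬───┘ └─┬─┘ │
│       │↓ ↰    │↓ ↲│
├───┐ ┌─┘ ╷ ╶───┘ ┌─┤
│   │ │↓ ↲│↑ ← ← ↲│ │
│ ╷ ╵ │ ╶─┴───┬───┘ │
│ │   │↳ → → ↓│↱ → ↓│
│ └───┼─────┐ ╵ ┌─┐ │
│     │     │↳ ↑│ │↓│
│ ╶─┐ ╵ ╷ ╶─┴───┘ ╵ │
│   │   │          B│
└───┴───┴───────────┘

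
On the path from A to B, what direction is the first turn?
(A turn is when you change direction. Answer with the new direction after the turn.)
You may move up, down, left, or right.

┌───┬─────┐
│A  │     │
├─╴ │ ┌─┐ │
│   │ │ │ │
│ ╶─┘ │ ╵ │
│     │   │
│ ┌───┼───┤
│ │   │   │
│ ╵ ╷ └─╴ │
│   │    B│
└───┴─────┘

Directions: right, down, left, down, down, down, right, up, right, down, right, right
First turn direction: down

Solution:

┌───┬─────┐
│A ↓│     │
├─╴ │ ┌─┐ │
│↓ ↲│ │ │ │
│ ╶─┘ │ ╵ │
│↓    │   │
│ ┌───┼───┤
│↓│↱ ↓│   │
│ ╵ ╷ └─╴ │
│↳ ↑│↳ → B│
└───┴─────┘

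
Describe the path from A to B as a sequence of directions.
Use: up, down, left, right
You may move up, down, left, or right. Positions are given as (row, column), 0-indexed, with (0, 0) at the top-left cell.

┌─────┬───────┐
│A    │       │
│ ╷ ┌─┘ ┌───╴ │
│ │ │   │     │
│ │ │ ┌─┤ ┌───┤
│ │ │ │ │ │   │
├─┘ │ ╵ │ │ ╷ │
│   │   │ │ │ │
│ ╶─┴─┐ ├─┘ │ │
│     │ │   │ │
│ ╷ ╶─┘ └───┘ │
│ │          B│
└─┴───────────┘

Finding the path and converting it to directions:
Path through cells: (0,0) → (0,1) → (1,1) → (2,1) → (3,1) → (3,0) → (4,0) → (4,1) → (5,1) → (5,2) → (5,3) → (5,4) → (5,5) → (5,6)
Directions: right, down, down, down, left, down, right, down, right, right, right, right, right

Solution:

┌─────┬───────┐
│A ↓  │       │
│ ╷ ┌─┘ ┌───╴ │
│ │↓│   │     │
│ │ │ ┌─┤ ┌───┤
│ │↓│ │ │ │   │
├─┘ │ ╵ │ │ ╷ │
│↓ ↲│   │ │ │ │
│ ╶─┴─┐ ├─┘ │ │
│↳ ↓  │ │   │ │
│ ╷ ╶─┘ └───┘ │
│ │↳ → → → → B│
└─┴───────────┘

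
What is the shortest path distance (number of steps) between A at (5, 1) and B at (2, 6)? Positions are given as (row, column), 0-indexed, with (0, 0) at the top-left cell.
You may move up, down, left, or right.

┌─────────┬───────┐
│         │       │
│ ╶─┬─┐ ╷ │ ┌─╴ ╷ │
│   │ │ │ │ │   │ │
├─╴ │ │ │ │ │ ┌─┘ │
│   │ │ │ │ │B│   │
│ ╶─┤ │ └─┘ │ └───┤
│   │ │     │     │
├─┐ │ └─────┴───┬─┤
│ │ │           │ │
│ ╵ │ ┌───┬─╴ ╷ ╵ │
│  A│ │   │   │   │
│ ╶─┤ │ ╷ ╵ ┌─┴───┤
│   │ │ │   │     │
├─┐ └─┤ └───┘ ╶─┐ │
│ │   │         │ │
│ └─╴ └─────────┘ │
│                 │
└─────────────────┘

Finding path from (5, 1) to (2, 6):
Path: (5,1) → (4,1) → (3,1) → (3,0) → (2,0) → (2,1) → (1,1) → (1,0) → (0,0) → (0,1) → (0,2) → (0,3) → (1,3) → (2,3) → (3,3) → (3,4) → (3,5) → (2,5) → (1,5) → (0,5) → (0,6) → (0,7) → (1,7) → (1,6) → (2,6)
Distance: 24 steps

Solution:

┌─────────┬───────┐
│↱ → → ↓  │↱ → ↓  │
│ ╶─┬─┐ ╷ │ ┌─╴ ╷ │
│↑ ↰│ │↓│ │↑│↓ ↲│ │
├─╴ │ │ │ │ │ ┌─┘ │
│↱ ↑│ │↓│ │↑│B│   │
│ ╶─┤ │ └─┘ │ └───┤
│↑ ↰│ │↳ → ↑│     │
├─┐ │ └─────┴───┬─┤
│ │↑│           │ │
│ ╵ │ ┌───┬─╴ ╷ ╵ │
│  A│ │   │   │   │
│ ╶─┤ │ ╷ ╵ ┌─┴───┤
│   │ │ │   │     │
├─┐ └─┤ └───┘ ╶─┐ │
│ │   │         │ │
│ └─╴ └─────────┘ │
│                 │
└─────────────────┘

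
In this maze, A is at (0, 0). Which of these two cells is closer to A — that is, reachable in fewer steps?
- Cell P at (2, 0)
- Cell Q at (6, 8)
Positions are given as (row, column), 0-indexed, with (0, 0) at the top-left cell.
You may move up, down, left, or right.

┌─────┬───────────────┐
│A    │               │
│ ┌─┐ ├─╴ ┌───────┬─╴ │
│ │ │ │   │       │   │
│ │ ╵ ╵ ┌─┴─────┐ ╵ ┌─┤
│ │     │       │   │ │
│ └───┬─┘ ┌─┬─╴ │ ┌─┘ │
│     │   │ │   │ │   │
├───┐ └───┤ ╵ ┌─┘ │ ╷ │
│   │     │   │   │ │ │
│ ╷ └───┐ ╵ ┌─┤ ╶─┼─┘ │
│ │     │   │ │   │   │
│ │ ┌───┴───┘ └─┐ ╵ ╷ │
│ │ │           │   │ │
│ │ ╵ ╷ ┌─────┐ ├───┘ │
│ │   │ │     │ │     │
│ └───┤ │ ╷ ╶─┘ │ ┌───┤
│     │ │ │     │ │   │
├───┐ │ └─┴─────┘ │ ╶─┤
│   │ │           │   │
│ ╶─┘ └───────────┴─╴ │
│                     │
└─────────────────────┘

Shortest path A → P at (2, 0): 2 steps
Shortest path A → Q at (6, 8): 24 steps

P is closer (2 steps vs 24 steps).

Path to P:

┌─────┬───────────────┐
│A    │               │
│ ┌─┐ ├─╴ ┌───────┬─╴ │
│↓│ │ │   │       │   │
│ │ ╵ ╵ ┌─┴─────┐ ╵ ┌─┤
│P│     │       │   │ │
│ └───┬─┘ ┌─┬─╴ │ ┌─┘ │
│     │   │ │   │ │   │
├───┐ └───┤ ╵ ┌─┘ │ ╷ │
│   │     │   │   │ │ │
│ ╷ └───┐ ╵ ┌─┤ ╶─┼─┘ │
│ │     │   │ │   │   │
│ │ ┌───┴───┘ └─┐ ╵ ╷ │
│ │ │           │   │ │
│ │ ╵ ╷ ┌─────┐ ├───┘ │
│ │   │ │     │ │     │
│ └───┤ │ ╷ ╶─┘ │ ┌───┤
│     │ │ │     │ │   │
├───┐ │ └─┴─────┘ │ ╶─┤
│   │ │           │   │
│ ╶─┘ └───────────┴─╴ │
│                     │
└─────────────────────┘

Path to Q:

┌─────┬───────────────┐
│A → ↓│  ↱ → → → → → ↓│
│ ┌─┐ ├─╴ ┌───────┬─╴ │
│ │ │↓│↱ ↑│       │↓ ↲│
│ │ ╵ ╵ ┌─┴─────┐ ╵ ┌─┤
│ │  ↳ ↑│       │↓ ↲│ │
│ └───┬─┘ ┌─┬─╴ │ ┌─┘ │
│     │   │ │   │↓│   │
├───┐ └───┤ ╵ ┌─┘ │ ╷ │
│   │     │   │↓ ↲│ │ │
│ ╷ └───┐ ╵ ┌─┤ ╶─┼─┘ │
│ │     │   │ │↳ ↓│   │
│ │ ┌───┴───┘ └─┐ ╵ ╷ │
│ │ │           │Q  │ │
│ │ ╵ ╷ ┌─────┐ ├───┘ │
│ │   │ │     │ │     │
│ └───┤ │ ╷ ╶─┘ │ ┌───┤
│     │ │ │     │ │   │
├───┐ │ └─┴─────┘ │ ╶─┤
│   │ │           │   │
│ ╶─┘ └───────────┴─╴ │
│                     │
└─────────────────────┘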